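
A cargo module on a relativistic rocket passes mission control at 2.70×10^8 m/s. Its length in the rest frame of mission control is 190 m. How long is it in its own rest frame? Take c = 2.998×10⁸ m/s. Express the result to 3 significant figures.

β = v/c = (2.70×10^8 m/s)/(2.998×10⁸ m/s) = 0.9006.
β² = 0.81108036, so γ = 1/√0.18891964 = 2.3007.
Proper length: L₀ = γ·L = 2.3007 × 190 = 437 m.

437 m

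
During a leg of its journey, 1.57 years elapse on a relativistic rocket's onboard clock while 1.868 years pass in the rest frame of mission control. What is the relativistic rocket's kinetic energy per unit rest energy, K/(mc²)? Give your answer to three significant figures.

0.190

From Δt = γΔτ: γ = 1.868/1.57 = 1.18981.
K/(mc²) = γ − 1 = 1.18981 − 1 = 0.190.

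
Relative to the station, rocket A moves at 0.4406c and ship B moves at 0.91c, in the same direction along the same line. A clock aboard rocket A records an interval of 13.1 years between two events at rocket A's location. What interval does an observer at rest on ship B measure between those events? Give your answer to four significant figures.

21.08 years

The velocity of rocket A relative to ship B is (0.4406 − 0.91)c / (1 − 0.4406×0.91) = −0.78357c; relative speed 0.78357c.
γ for this relative speed: γ = 1/√(1 − 0.613982) = 1.6095.
The clock on rocket A records proper time, so ship B measures Δt = γΔτ = 1.6095 × 13.1 = 21.08 years.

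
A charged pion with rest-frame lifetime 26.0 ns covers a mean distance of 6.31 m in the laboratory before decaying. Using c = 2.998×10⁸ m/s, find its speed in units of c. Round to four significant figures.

Lab distance = (lab lifetime)·v = γτ·βc, so βγ = d/(cτ) = 6.310/(2.998×10⁸ × 2.600×10^-8) = 0.80951.
With βγ = 0.80951: γ² = 1 + (βγ)² = 1.655306, and β = (βγ)/γ = 0.80951/1.28659 = 0.6292.

0.6292c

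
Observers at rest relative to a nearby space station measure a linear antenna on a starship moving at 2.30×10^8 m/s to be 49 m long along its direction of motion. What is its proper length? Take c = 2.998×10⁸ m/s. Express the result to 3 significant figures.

β = v/c = (2.30×10^8 m/s)/(2.998×10⁸ m/s) = 0.767178.
With β = 0.767178, γ = 1/√(1 − 0.767178²) = 1/√0.4114379 = 1.559.
Proper length: L₀ = γ·L = 1.559 × 49 = 76.4 m.

76.4 m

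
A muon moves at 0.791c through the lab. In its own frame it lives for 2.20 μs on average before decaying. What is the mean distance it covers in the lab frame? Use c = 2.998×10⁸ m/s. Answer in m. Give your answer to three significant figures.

853 m

γ = 1/√(1 − β²) = 1/√(1 − 0.625681) = 1/√0.374319 = 1/0.611816 = 1.6345.
Lab-frame lifetime: Δt = γτ = 1.6345 × 2.20 μs = 3.5959 μs.
Distance: d = vΔt = 0.791 × 2.998×10⁸ m/s × 3.5959×10^-6 s = 853 m.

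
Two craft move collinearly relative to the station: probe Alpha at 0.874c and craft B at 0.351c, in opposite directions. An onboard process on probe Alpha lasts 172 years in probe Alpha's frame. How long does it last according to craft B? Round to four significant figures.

494.0 years

Speed of probe Alpha in craft B's frame: u = (v_A + v_B)/(1 + v_A v_B/c²) = (0.874 + 0.351)/(1 + 0.874×0.351) = 1.225/1.306774 = 0.93742; |u| = 0.93742c.
γ for this relative speed: γ = 1/√(1 − 0.878756) = 2.8719.
Probe Alpha's interval is proper; time dilation gives Δt_B = γΔτ = 2.8719 × 172 years = 494.0 years.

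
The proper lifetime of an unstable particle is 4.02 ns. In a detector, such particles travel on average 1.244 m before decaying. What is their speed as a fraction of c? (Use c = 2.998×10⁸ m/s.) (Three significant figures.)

0.718c

Let x = d/(cτ) = 1.244 m / (2.998×10⁸ m/s × 4.020×10^-9 s) = 1.0322. Since d = βγcτ, x = βγ = β/√(1−β²).
Solving: β² = x²/(1+x²) = 1.06544/2.06544 = 0.515842, so β = 0.718.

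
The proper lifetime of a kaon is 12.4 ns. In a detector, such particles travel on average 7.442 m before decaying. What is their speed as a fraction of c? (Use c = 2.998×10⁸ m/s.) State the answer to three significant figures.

Lab distance = (lab lifetime)·v = γτ·βc, so βγ = d/(cτ) = 7.442/(2.998×10⁸ × 1.240×10^-8) = 2.0019.
With βγ = 2.0019: γ² = 1 + (βγ)² = 5.0076, and β = (βγ)/γ = 2.0019/2.23777 = 0.895.

0.895c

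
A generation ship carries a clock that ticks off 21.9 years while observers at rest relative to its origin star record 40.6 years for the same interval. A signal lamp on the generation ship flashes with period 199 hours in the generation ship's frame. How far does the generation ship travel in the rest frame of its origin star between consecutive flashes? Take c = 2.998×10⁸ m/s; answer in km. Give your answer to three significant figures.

The time-dilation ratio gives γ = 40.6/21.9 = 1.85388.
β = √(1 − 1/γ²) = 0.84204. Lab-frame period = γτ = 1.85388×199 hours = 368.92 hours. Distance = βc × γτ = 0.84204 × 2.998×10⁸ m/s × 1328112 s = 3.3527×10^14 m = 3.35×10^11 km.

3.35×10^11 km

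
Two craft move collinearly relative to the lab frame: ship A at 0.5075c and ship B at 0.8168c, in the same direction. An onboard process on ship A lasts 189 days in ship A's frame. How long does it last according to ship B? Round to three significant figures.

223 days

Transform ship A's velocity into ship B's frame: (0.5075 − 0.8168)/(1 − 0.5075·0.8168) = −0.3093/0.585474, so the relative speed is 0.52829c.
γ for this relative speed: γ = 1/√(1 − 0.27909) = 1.1778.
Ship A's interval is proper; time dilation gives Δt_B = γΔτ = 1.1778 × 189 days = 223 days.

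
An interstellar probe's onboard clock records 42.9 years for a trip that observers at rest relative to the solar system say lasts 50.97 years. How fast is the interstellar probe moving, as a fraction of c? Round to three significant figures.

γ = Δt/Δτ = 50.97/42.9 = 1.1881.
β = √(1 − 1/γ²) = √(1 − 0.708425) = √0.291575 = 0.540.

0.540c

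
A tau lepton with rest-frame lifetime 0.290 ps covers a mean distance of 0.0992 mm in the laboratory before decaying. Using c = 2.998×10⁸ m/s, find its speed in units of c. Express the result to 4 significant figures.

d = βγcτ ⇒ βγ = d/(cτ) = 9.920×10^-5 m / (8.6942×10^-5 m) = 1.141.
β = (βγ)/√(1+(βγ)²) = 1.141/√2.30188 = 0.7520.

0.7520c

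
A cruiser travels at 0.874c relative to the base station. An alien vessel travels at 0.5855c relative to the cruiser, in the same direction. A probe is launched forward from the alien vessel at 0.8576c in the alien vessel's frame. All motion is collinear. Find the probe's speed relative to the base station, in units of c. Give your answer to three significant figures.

0.997c

Compose velocities in two stages. Stage 1 (into S'): u₁ = (0.8576+0.5855)/(1+0.8576×0.5855) = 0.96071.
Stage 2 (into S): u = (0.96071+0.874)/(1+0.96071×0.874) = 0.99731, so the speed is 0.997c.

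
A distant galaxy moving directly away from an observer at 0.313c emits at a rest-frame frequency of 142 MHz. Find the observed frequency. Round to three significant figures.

103 MHz

Relativistic Doppler (source moving away): f_obs = f_src · √((1−β)/(1+β)).
With β = 0.313: factor = √(0.687/1.313) = 0.72335.
f_obs = 142 × 0.72335 = 103 MHz.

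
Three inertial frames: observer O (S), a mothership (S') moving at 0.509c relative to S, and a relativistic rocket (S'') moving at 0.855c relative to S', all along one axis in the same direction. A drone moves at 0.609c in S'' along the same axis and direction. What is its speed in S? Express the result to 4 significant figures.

First combine the drone and relativistic rocket (S''→S'): u₁ = (0.609 + 0.855)/(1 + 0.609×0.855) = 1.464/1.520695 = 0.96272.
Then combine with the mothership (S'→S): u = (0.96272 + 0.509)/(1 + 0.96272×0.509) = 1.47172/1.49002448 = 0.98772.

0.9877c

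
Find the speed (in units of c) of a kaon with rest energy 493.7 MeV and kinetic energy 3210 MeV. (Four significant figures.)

0.9911c

γ = 1 + K/(mc²) = 1 + 3210/493.7 = 7.5019.
β = √(1 − 1/γ²) = √(1 − 0.0177688) = √0.9822312 = 0.9911.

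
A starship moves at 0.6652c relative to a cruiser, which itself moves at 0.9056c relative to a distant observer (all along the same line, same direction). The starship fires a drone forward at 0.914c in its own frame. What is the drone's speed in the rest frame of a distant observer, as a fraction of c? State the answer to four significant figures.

0.9991c

Apply u = (u'+v)/(1+u'v) twice. Drone in the cruiser frame: (0.914+0.6652)/(1+0.914·0.6652) = 1.5792/1.6079928 = 0.98209c.
That velocity, transformed to the rest frame of a distant observer: (0.98209+0.9056)/(1+0.98209·0.9056) = 1.88769/1.889380704 = 0.99911c.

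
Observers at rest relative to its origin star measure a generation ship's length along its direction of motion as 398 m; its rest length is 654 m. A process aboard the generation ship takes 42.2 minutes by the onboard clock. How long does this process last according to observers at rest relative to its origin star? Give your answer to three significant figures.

69.3 minutes

γ = L₀/L = 654/398 = 1.64322.
Δt = γΔτ = 1.64322 × 42.2 = 69.3 minutes.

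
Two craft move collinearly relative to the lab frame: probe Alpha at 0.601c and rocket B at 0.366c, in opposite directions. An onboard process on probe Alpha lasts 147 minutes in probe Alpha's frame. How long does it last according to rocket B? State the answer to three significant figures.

Speed of probe Alpha in rocket B's frame: u = (v_A + v_B)/(1 + v_A v_B/c²) = (0.601 + 0.366)/(1 + 0.601×0.366) = 0.967/1.219966 = 0.79265; |u| = 0.79265c.
At |u| = 0.79265c, γ = (1 − 0.628294)^(−1/2) = 1.6402.
The clock on probe Alpha records proper time, so rocket B measures Δt = γΔτ = 1.6402 × 147 = 241 minutes.

241 minutes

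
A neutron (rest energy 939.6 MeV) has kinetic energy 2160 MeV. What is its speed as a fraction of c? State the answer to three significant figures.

K = (γ−1)mc², so γ = 1 + 2160/939.6 = 3.2989.
Then v/c = √(1 − γ⁻²) = √(1 − 0.0918886) = √0.9081114 = 0.953.

0.953c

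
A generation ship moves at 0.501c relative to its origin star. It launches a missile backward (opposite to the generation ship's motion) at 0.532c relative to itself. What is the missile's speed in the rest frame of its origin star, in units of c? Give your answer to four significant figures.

0.04226c

In units of c, u = (u' + v)/(1 + u'v) with u' = −0.532 and v = 0.501.
Numerator: −0.532 + 0.501 = −0.031. Denominator: 1 + (−0.532)(0.501) = 0.733468.
u = −0.031/0.733468 = −0.042265, so the speed is 0.04226c.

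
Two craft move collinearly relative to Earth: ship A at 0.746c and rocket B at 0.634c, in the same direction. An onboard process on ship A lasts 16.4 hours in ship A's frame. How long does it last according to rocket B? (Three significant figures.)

The velocity of ship A relative to rocket B is (0.746 − 0.634)c / (1 − 0.746×0.634) = 0.21251c; relative speed 0.21251c.
γ for this relative speed: γ = 1/√(1 − 0.0451605) = 1.0234.
The clock on ship A records proper time, so rocket B measures Δt = γΔτ = 1.0234 × 16.4 = 16.8 hours.

16.8 hours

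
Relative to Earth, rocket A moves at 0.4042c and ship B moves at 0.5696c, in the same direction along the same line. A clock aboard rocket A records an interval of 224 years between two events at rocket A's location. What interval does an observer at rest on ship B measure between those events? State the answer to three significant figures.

Speed of rocket A in ship B's frame: u = (v_A − v_B)/(1 − v_A v_B/c²) = (0.4042 − 0.5696)/(1 − 0.4042×0.5696) = −0.1654/0.76976768 = −0.21487; |u| = 0.21487c.
γ for this relative speed: γ = 1/√(1 − 0.0461691) = 1.0239.
The clock on rocket A records proper time, so ship B measures Δt = γΔτ = 1.0239 × 224 = 229 years.

229 years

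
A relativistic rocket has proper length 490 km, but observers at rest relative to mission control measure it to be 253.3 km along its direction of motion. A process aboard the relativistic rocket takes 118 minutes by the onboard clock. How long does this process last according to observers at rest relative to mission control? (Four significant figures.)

228.3 minutes

γ = L₀/L = 490/253.3 = 1.93447.
The same γ dilates the second interval: 1.93447 × 118 minutes = 228.3 minutes.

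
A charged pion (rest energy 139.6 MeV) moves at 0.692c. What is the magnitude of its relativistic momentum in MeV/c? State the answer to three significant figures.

134 MeV/c

With β = 0.692, γ = 1/√(1 − 0.692²) = 1/√0.521136 = 1.3852.
Momentum: p = γβ·mc = 1.3852 × 0.692 × 139.6 MeV/c = 134 MeV/c.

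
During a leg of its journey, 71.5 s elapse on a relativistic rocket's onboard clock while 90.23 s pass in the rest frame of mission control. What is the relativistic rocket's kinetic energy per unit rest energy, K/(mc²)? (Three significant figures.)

The time-dilation ratio gives γ = 90.23/71.5 = 1.26196.
Since K = (γ−1)mc², K/(mc²) = 1.26196 − 1 = 0.262.

0.262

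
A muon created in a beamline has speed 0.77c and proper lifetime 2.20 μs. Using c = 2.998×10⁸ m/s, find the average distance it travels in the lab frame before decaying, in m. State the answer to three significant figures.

796 m

With β = 0.77, γ = 1/√(1 − 0.77²) = 1/√0.4071 = 1.5673.
Lab-frame lifetime: Δt = γτ = 1.5673 × 2.20 μs = 3.4481 μs.
Distance: d = vΔt = 0.77 × 2.998×10⁸ m/s × 3.4481×10^-6 s = 796 m.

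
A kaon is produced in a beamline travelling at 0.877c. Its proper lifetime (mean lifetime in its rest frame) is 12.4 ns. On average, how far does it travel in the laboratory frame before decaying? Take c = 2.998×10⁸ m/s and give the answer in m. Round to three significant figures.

6.79 m

With β = 0.877, γ = 1/√(1 − 0.877²) = 1/√0.230871 = 2.0812.
Lab-frame lifetime: Δt = γτ = 2.0812 × 12.4 ns = 25.807 ns.
Distance: d = vΔt = 0.877 × 2.998×10⁸ m/s × 2.5807×10^-8 s = 6.79 m.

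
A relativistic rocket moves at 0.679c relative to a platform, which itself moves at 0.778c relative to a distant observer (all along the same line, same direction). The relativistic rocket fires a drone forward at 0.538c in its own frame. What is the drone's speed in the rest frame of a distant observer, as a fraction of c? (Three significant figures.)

Apply u = (u'+v)/(1+u'v) twice. Drone in the platform frame: (0.538+0.679)/(1+0.538·0.679) = 1.217/1.365302 = 0.89138c.
That velocity, transformed to the rest frame of a distant observer: (0.89138+0.778)/(1+0.89138·0.778) = 1.66938/1.69349364 = 0.98576c.

0.986c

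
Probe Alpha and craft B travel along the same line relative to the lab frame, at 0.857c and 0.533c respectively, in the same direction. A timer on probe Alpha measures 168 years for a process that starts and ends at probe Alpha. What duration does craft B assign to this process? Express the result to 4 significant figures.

209.3 years

The velocity of probe Alpha relative to craft B is (0.857 − 0.533)c / (1 − 0.857×0.533) = 0.59644c; relative speed 0.59644c.
At |u| = 0.59644c, γ = (1 − 0.355741)^(−1/2) = 1.2459.
The clock on probe Alpha records proper time, so craft B measures Δt = γΔτ = 1.2459 × 168 = 209.3 years.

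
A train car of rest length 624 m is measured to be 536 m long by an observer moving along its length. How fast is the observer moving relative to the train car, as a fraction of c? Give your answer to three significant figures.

Length contraction gives γ = L₀/L = 624/536 = 1.1642.
β = √(1 − 1/γ²) = √0.26219 = 0.512.

0.512c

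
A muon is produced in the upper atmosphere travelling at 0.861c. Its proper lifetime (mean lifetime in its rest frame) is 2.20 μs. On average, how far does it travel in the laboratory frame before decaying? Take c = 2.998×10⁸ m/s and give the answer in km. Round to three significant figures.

1.12 km

γ = 1/√(1 − β²) = 1/√(1 − 0.741321) = 1/√0.258679 = 1/0.508605 = 1.9662.
Lab-frame lifetime: Δt = γτ = 1.9662 × 2.20 μs = 4.3256 μs.
Distance: d = vΔt = 0.861 × 2.998×10⁸ m/s × 4.3256×10^-6 s = 1120 m = 1.12 km.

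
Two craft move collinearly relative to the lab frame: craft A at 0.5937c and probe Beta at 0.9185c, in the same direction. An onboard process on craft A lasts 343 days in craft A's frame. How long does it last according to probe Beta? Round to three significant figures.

490 days

Transform craft A's velocity into probe Beta's frame: (0.5937 − 0.9185)/(1 − 0.5937·0.9185) = −0.3248/0.45468655, so the relative speed is 0.71434c.
At |u| = 0.71434c, γ = (1 − 0.510282)^(−1/2) = 1.429.
The clock on craft A records proper time, so probe Beta measures Δt = γΔτ = 1.429 × 343 = 490 days.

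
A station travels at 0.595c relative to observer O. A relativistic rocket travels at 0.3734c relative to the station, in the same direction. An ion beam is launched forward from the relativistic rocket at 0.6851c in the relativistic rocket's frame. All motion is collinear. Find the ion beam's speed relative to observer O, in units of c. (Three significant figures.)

Apply u = (u'+v)/(1+u'v) twice. Ion beam in the station frame: (0.6851+0.3734)/(1+0.6851·0.3734) = 1.0585/1.25581634 = 0.84288c.
That velocity, transformed to the rest frame of observer O: (0.84288+0.595)/(1+0.84288·0.595) = 1.43788/1.5015136 = 0.95762c.

0.958c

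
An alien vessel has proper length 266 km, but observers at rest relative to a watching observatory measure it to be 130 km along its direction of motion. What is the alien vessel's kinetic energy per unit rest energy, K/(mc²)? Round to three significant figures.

1.05

γ = L₀/L = 266/130 = 2.04615.
K/(mc²) = γ − 1 = 2.04615 − 1 = 1.05.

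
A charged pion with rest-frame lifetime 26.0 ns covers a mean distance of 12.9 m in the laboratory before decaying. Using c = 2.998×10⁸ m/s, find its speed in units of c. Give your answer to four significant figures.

d = βγcτ ⇒ βγ = d/(cτ) = 12.90 m / (7.7948 m) = 1.6549.
β = (βγ)/√(1+(βγ)²) = 1.6549/√3.73869 = 0.8559.

0.8559c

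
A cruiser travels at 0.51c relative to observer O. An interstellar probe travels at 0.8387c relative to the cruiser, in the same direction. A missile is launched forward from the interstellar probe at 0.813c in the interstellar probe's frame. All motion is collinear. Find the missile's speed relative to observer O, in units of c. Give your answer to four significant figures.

First combine the missile and interstellar probe (S''→S'): u₁ = (0.813 + 0.8387)/(1 + 0.813×0.8387) = 1.6517/1.6818631 = 0.98207.
Then combine with the cruiser (S'→S): u = (0.98207 + 0.51)/(1 + 0.98207×0.51) = 1.49207/1.5008557 = 0.99415.

0.9941c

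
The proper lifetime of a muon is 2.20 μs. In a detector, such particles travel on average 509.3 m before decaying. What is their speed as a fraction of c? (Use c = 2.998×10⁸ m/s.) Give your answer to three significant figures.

Lab distance = (lab lifetime)·v = γτ·βc, so βγ = d/(cτ) = 509.3/(2.998×10⁸ × 2.200×10^-6) = 0.77218.
With βγ = 0.77218: γ² = 1 + (βγ)² = 1.596262, and β = (βγ)/γ = 0.77218/1.26343 = 0.611.

0.611c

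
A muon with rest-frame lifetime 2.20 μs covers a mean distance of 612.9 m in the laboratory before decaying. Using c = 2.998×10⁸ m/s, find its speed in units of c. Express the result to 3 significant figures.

Lab distance = (lab lifetime)·v = γτ·βc, so βγ = d/(cτ) = 612.9/(2.998×10⁸ × 2.200×10^-6) = 0.92926.
With βγ = 0.92926: γ² = 1 + (βγ)² = 1.863524, and β = (βγ)/γ = 0.92926/1.36511 = 0.681.

0.681c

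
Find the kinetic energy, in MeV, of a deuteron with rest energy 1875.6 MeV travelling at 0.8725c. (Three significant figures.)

β² = 0.76125625, so γ = 1/√0.23874375 = 2.0466.
Kinetic energy: K = (γ − 1)mc² = (2.0466 − 1) × 1875.6 MeV = 1.0466 × 1875.6 = 1960 MeV.

1960 MeV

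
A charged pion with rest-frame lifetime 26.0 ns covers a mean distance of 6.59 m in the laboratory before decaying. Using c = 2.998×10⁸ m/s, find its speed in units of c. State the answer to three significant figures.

0.646c

Let x = d/(cτ) = 6.590 m / (2.998×10⁸ m/s × 2.600×10^-8 s) = 0.84544. Since d = βγcτ, x = βγ = β/√(1−β²).
Solving: β² = x²/(1+x²) = 0.714769/1.714769 = 0.416831, so β = 0.646.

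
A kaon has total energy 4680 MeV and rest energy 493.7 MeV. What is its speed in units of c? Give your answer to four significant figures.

0.9944c

Total energy E = γmc² gives γ = 4680/493.7 = 9.4794.
Hence β = √(1 − 1/γ²) = √(1 − 0.0111285) = √0.9888715 = 0.9944.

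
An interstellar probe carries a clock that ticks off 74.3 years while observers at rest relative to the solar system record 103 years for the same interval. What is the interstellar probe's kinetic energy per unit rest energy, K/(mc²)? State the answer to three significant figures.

The time-dilation ratio gives γ = 103/74.3 = 1.38627.
Since K = (γ−1)mc², K/(mc²) = 1.38627 − 1 = 0.386.

0.386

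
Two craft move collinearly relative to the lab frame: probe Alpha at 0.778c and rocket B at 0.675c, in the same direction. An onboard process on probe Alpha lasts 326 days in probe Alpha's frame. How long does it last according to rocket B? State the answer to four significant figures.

Speed of probe Alpha in rocket B's frame: u = (v_A − v_B)/(1 − v_A v_B/c²) = (0.778 − 0.675)/(1 − 0.778×0.675) = 0.103/0.47485 = 0.21691; |u| = 0.21691c.
γ for this relative speed: γ = 1/√(1 − 0.0470499) = 1.0244.
Probe Alpha's interval is proper; time dilation gives Δt_B = γΔτ = 1.0244 × 326 days = 334.0 days.

334.0 days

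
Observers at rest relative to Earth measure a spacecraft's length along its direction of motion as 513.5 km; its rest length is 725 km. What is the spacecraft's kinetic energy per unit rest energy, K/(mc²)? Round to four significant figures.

0.4119

Length contraction gives γ = L₀/L = 725/513.5 = 1.41188.
Since K = (γ−1)mc², K/(mc²) = 1.41188 − 1 = 0.4119.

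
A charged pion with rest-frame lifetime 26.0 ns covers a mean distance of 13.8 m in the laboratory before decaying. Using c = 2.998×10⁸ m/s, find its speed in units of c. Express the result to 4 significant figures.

Let x = d/(cτ) = 13.80 m / (2.998×10⁸ m/s × 2.600×10^-8 s) = 1.7704. Since d = βγcτ, x = βγ = β/√(1−β²).
Solving: β² = x²/(1+x²) = 3.13432/4.13432 = 0.758122, so β = 0.8707.

0.8707c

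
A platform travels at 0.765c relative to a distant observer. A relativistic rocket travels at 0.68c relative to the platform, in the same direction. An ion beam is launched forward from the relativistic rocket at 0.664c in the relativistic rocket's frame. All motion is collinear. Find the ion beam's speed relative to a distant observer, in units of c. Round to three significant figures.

0.990c

First combine the ion beam and relativistic rocket (S''→S'): u₁ = (0.664 + 0.68)/(1 + 0.664×0.68) = 1.344/1.45152 = 0.92593.
Then combine with the platform (S'→S): u = (0.92593 + 0.765)/(1 + 0.92593×0.765) = 1.69093/1.70833645 = 0.98981.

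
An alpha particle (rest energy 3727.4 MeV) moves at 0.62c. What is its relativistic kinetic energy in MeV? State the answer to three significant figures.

1020 MeV

With β = 0.62, γ = 1/√(1 − 0.62²) = 1/√0.6156 = 1.27453.
Kinetic energy: K = (γ − 1)mc² = (1.27453 − 1) × 3727.4 MeV = 0.27453 × 3727.4 = 1020 MeV.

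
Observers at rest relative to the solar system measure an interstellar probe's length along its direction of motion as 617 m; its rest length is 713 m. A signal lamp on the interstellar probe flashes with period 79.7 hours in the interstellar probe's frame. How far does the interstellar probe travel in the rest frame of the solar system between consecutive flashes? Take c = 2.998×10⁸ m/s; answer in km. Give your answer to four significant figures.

4.982×10^10 km

γ = L₀/L = 713/617 = 1.15559.
β = √(1 − 1/γ²) = 0.50115. Lab-frame period = γτ = 1.15559×79.7 hours = 92.101 hours. Distance = βc × γτ = 0.50115 × 2.998×10⁸ m/s × 331563.6 s = 4.9816×10^13 m = 4.982×10^10 km.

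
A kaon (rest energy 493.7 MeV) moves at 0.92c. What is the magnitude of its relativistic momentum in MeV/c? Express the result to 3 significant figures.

γ = 1/√(1 − β²) = 1/√(1 − 0.8464) = 1/√0.1536 = 1/0.391918 = 2.5516.
Momentum: p = γβ·mc = 2.5516 × 0.92 × 493.7 MeV/c = 1160 MeV/c.

1160 MeV/c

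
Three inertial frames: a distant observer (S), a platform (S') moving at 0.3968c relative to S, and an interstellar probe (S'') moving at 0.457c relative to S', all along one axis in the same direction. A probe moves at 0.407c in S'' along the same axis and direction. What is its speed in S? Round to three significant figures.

0.873c

Compose velocities in two stages. Stage 1 (into S'): u₁ = (0.407+0.457)/(1+0.407×0.457) = 0.7285.
Stage 2 (into S): u = (0.7285+0.3968)/(1+0.7285×0.3968) = 0.87296, so the speed is 0.873c.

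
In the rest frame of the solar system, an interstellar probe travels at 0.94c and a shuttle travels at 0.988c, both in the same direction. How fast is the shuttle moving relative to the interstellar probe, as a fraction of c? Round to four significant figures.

0.6734c

Transform to the interstellar probe's frame: u' = (u − v)/(1 − uv/c²).
u' = (0.988 − 0.94)/(1 − 0.988×0.94) = 0.048/0.07128 = 0.6734.
Speed in the interstellar probe's frame: 0.6734c (in the same direction).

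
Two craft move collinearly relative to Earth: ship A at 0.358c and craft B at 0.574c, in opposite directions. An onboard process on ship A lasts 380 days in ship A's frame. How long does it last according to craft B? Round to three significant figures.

599 days

Transform ship A's velocity into craft B's frame: (0.358 + 0.574)/(1 + 0.358·0.574) = 0.932/1.205492, so the relative speed is 0.77313c.
At |u| = 0.77313c, γ = (1 − 0.59773)^(−1/2) = 1.5767.
The clock on ship A records proper time, so craft B measures Δt = γΔτ = 1.5767 × 380 = 599 days.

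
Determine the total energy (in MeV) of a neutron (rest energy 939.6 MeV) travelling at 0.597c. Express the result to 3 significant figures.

With β = 0.597, γ = 1/√(1 − 0.597²) = 1/√0.643591 = 1.2465.
Total energy: E = γmc² = 1.2465 × 939.6 MeV = 1170 MeV.

1170 MeV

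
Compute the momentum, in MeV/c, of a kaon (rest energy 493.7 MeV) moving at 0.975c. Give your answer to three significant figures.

β² = 0.950625, so γ = 1/√0.049375 = 4.5004.
Momentum: p = γβ·mc = 4.5004 × 0.975 × 493.7 MeV/c = 2170 MeV/c.

2170 MeV/c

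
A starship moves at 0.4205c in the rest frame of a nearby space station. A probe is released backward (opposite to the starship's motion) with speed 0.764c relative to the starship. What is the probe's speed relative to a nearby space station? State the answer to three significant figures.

0.506c

In units of c, u = (u' + v)/(1 + u'v) with u' = −0.764 and v = 0.4205.
Numerator: −0.764 + 0.4205 = −0.3435. Denominator: 1 + (−0.764)(0.4205) = 0.678738.
u = −0.3435/0.678738 = −0.50609, so the speed is 0.506c.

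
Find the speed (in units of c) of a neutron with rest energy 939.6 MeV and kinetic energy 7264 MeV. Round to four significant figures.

0.9934c

K = (γ−1)mc², so γ = 1 + 7264/939.6 = 8.7309.
Then v/c = √(1 − γ⁻²) = √(1 − 0.0131184) = √0.9868816 = 0.9934.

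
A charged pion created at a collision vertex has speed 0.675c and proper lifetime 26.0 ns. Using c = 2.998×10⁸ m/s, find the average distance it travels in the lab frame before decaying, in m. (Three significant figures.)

7.13 m

γ = 1/√(1 − β²) = 1/√(1 − 0.455625) = 1/√0.544375 = 1/0.737818 = 1.3553.
Lab-frame lifetime: Δt = γτ = 1.3553 × 26.0 ns = 35.238 ns.
Distance: d = vΔt = 0.675 × 2.998×10⁸ m/s × 3.5238×10^-8 s = 7.13 m.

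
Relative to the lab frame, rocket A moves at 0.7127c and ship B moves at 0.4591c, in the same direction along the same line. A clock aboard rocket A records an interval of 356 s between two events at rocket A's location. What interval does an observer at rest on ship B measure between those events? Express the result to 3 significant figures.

384 s

The velocity of rocket A relative to ship B is (0.7127 − 0.4591)c / (1 − 0.7127×0.4591) = 0.37693c; relative speed 0.37693c.
γ for this relative speed: γ = 1/√(1 − 0.142076) = 1.0796.
The clock on rocket A records proper time, so ship B measures Δt = γΔτ = 1.0796 × 356 = 384 s.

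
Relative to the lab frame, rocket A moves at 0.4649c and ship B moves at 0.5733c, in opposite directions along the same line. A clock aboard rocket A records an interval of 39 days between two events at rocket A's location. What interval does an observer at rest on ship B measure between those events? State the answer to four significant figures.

Speed of rocket A in ship B's frame: u = (v_A + v_B)/(1 + v_A v_B/c²) = (0.4649 + 0.5733)/(1 + 0.4649×0.5733) = 1.0382/1.26652717 = 0.81972; |u| = 0.81972c.
At |u| = 0.81972c, γ = (1 − 0.671941)^(−1/2) = 1.7459.
Rocket A's interval is proper; time dilation gives Δt_B = γΔτ = 1.7459 × 39 days = 68.09 days.

68.09 days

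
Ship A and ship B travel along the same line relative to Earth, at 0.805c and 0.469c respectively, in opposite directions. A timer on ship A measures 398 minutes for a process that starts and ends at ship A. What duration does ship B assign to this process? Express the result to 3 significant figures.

Transform ship A's velocity into ship B's frame: (0.805 + 0.469)/(1 + 0.805·0.469) = 1.274/1.377545, so the relative speed is 0.92483c.
At |u| = 0.92483c, γ = (1 − 0.855311)^(−1/2) = 2.6289.
Ship A's interval is proper; time dilation gives Δt_B = γΔτ = 2.6289 × 398 minutes = 1050 minutes.

1050 minutes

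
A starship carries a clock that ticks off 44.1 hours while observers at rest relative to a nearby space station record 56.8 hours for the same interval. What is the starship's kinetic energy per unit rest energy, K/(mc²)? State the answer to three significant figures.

0.288

From Δt = γΔτ: γ = 56.8/44.1 = 1.28798.
Since K = (γ−1)mc², K/(mc²) = 1.28798 − 1 = 0.288.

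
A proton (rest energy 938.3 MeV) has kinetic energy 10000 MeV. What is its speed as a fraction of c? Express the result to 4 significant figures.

0.9963c

γ = 1 + K/(mc²) = 1 + 10000/938.3 = 11.658.
β = √(1 − 1/γ²) = √(1 − 0.00735787) = √0.99264213 = 0.9963.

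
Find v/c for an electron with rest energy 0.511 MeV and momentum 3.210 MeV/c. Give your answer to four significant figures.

0.9876

pc/(mc²) = 3.210/0.511 = 6.2818 = βγ = β/√(1−β²).
So β² = x²/(1 + x²) with x = 6.2818: x² = 39.461, β² = 39.461/40.461 = 0.975285, β = 0.9876.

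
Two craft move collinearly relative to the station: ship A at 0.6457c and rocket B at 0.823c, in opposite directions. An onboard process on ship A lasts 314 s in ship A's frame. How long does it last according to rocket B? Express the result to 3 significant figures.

Speed of ship A in rocket B's frame: u = (v_A + v_B)/(1 + v_A v_B/c²) = (0.6457 + 0.823)/(1 + 0.6457×0.823) = 1.4687/1.5314111 = 0.95905; |u| = 0.95905c.
At |u| = 0.95905c, γ = (1 − 0.919777)^(−1/2) = 3.5306.
The clock on ship A records proper time, so rocket B measures Δt = γΔτ = 3.5306 × 314 = 1110 s.

1110 s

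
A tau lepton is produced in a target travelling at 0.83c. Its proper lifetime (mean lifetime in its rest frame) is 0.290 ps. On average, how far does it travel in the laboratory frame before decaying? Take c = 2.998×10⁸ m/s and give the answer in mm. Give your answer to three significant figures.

γ = 1/√(1 − β²) = 1/√(1 − 0.6889) = 1/√0.3111 = 1/0.557763 = 1.7929.
Lab-frame lifetime: Δt = γτ = 1.7929 × 0.290 ps = 0.51994 ps.
Distance: d = vΔt = 0.83 × 2.998×10⁸ m/s × 5.1994×10^-13 s = 1.29×10^-4 m = 0.129 mm.

0.129 mm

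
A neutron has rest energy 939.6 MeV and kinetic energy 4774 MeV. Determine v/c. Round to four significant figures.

γ = 1 + K/(mc²) = 1 + 4774/939.6 = 6.0809.
β = √(1 − 1/γ²) = √(1 − 0.0270436) = √0.9729564 = 0.9864.

0.9864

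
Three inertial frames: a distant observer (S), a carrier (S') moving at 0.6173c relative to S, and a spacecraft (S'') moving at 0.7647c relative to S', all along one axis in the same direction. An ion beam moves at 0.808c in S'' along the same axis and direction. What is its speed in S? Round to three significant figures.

First combine the ion beam and spacecraft (S''→S'): u₁ = (0.808 + 0.7647)/(1 + 0.808×0.7647) = 1.5727/1.6178776 = 0.97208.
Then combine with the carrier (S'→S): u = (0.97208 + 0.6173)/(1 + 0.97208×0.6173) = 1.58938/1.600064984 = 0.99332.

0.993c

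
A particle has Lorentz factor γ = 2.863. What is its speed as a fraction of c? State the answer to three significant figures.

β = √(1 − 1/γ²) = √(1 − 1/8.196769) = √0.878001 = 0.937.

0.937c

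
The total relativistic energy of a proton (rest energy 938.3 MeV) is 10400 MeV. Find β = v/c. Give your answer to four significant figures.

Total energy E = γmc² gives γ = 10400/938.3 = 11.084.
Hence β = √(1 − 1/γ²) = √(1 − 0.00813967) = √0.99186033 = 0.9959.

0.9959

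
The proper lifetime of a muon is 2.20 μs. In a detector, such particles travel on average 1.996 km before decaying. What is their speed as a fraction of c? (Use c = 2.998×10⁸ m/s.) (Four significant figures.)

0.9495c

Let x = d/(cτ) = 1996 m / (2.998×10⁸ m/s × 2.200×10^-6 s) = 3.0263. Since d = βγcτ, x = βγ = β/√(1−β²).
Solving: β² = x²/(1+x²) = 9.15849/10.15849 = 0.90156, so β = 0.9495.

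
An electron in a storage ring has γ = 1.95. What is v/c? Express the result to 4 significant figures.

β = √(1 − 1/γ²) = √(1 − 1/3.8025) = √0.737015 = 0.8585.

0.8585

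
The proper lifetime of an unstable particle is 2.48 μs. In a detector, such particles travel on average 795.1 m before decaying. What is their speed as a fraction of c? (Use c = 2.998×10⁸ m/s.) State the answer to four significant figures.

0.7304c

Lab distance = (lab lifetime)·v = γτ·βc, so βγ = d/(cτ) = 795.1/(2.998×10⁸ × 2.480×10^-6) = 1.0694.
With βγ = 1.0694: γ² = 1 + (βγ)² = 2.14362, and β = (βγ)/γ = 1.0694/1.46411 = 0.7304.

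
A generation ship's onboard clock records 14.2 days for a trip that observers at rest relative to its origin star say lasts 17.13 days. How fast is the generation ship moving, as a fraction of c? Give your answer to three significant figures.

0.559c

γ = Δt/Δτ = 17.13/14.2 = 1.2063.
β = √(1 − 1/γ²) = √(1 − 0.68721) = √0.31279 = 0.559.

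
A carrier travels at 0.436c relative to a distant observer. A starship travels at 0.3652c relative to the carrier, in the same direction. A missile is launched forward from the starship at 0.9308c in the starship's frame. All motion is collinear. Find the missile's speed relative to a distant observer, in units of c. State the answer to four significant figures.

0.9870c

First combine the missile and starship (S''→S'): u₁ = (0.9308 + 0.3652)/(1 + 0.9308×0.3652) = 1.296/1.33992816 = 0.96722.
Then combine with the carrier (S'→S): u = (0.96722 + 0.436)/(1 + 0.96722×0.436) = 1.40322/1.42170792 = 0.987.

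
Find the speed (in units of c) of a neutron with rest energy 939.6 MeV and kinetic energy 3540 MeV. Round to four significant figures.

γ = 1 + K/(mc²) = 1 + 3540/939.6 = 4.7676.
β = √(1 − 1/γ²) = √(1 − 0.0439947) = √0.9560053 = 0.9778.

0.9778c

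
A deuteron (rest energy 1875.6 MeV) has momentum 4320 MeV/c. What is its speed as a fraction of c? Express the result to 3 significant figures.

0.917c

βγ = pc/(mc²) = 4320/1875.6 = 2.3033.
Since γ² = 1 + (βγ)² = 6.30519, γ = √6.30519 = 2.51101, and β = (βγ)/γ = 2.3033/2.51101 = 0.917.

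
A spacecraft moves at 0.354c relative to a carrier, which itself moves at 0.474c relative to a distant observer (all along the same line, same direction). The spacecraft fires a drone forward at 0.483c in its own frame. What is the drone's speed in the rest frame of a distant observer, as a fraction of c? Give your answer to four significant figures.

Compose velocities in two stages. Stage 1 (into S'): u₁ = (0.483+0.354)/(1+0.483×0.354) = 0.71478.
Stage 2 (into S): u = (0.71478+0.474)/(1+0.71478×0.474) = 0.88794, so the speed is 0.8879c.

0.8879c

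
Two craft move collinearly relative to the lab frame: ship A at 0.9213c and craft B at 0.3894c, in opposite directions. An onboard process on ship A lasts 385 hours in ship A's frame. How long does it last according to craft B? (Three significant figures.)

1460 hours

Speed of ship A in craft B's frame: u = (v_A + v_B)/(1 + v_A v_B/c²) = (0.9213 + 0.3894)/(1 + 0.9213×0.3894) = 1.3107/1.35875422 = 0.96463; |u| = 0.96463c.
γ for this relative speed: γ = 1/√(1 − 0.930511) = 3.7935.
Ship A's interval is proper; time dilation gives Δt_B = γΔτ = 3.7935 × 385 hours = 1460 hours.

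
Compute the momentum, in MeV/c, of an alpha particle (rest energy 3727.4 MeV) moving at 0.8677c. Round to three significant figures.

6510 MeV/c

With β = 0.8677, γ = 1/√(1 − 0.8677²) = 1/√0.24709671 = 2.0117.
Momentum: p = γβ·mc = 2.0117 × 0.8677 × 3727.4 MeV/c = 6510 MeV/c.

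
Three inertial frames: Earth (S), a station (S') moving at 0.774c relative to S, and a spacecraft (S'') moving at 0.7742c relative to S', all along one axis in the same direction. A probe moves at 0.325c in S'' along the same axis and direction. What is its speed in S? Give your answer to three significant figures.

Compose velocities in two stages. Stage 1 (into S'): u₁ = (0.325+0.7742)/(1+0.325×0.7742) = 0.87823.
Stage 2 (into S): u = (0.87823+0.774)/(1+0.87823×0.774) = 0.98362, so the speed is 0.984c.

0.984c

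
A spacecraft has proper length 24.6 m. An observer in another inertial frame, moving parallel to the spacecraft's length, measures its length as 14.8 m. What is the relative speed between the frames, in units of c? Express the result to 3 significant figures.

0.799c

Length contraction gives γ = L₀/L = 24.6/14.8 = 1.6622.
β = √(1 − 1/γ²) = √0.638063 = 0.799.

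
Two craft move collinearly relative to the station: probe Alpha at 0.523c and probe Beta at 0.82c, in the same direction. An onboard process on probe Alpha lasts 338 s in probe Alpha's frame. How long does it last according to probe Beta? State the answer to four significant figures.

Transform probe Alpha's velocity into probe Beta's frame: (0.523 − 0.82)/(1 − 0.523·0.82) = −0.297/0.57114, so the relative speed is 0.52001c.
At |u| = 0.52001c, γ = (1 − 0.27041)^(−1/2) = 1.1707.
Probe Alpha's interval is proper; time dilation gives Δt_B = γΔτ = 1.1707 × 338 s = 395.7 s.

395.7 s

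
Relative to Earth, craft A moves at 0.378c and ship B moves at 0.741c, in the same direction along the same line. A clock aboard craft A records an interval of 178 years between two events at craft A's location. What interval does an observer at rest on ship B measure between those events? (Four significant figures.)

206.1 years

The velocity of craft A relative to ship B is (0.378 − 0.741)c / (1 − 0.378×0.741) = −0.50424c; relative speed 0.50424c.
γ for this relative speed: γ = 1/√(1 − 0.254258) = 1.158.
The clock on craft A records proper time, so ship B measures Δt = γΔτ = 1.158 × 178 = 206.1 years.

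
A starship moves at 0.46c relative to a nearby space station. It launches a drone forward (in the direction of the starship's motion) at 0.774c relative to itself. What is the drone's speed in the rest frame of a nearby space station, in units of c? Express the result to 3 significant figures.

0.910c

Relativistic velocity addition: u = (u' + v)/(1 + u'v/c²), with u' = 0.774c and v = 0.46c.
Numerator: 0.774 + 0.46 = 1.234. Denominator: 1 + (0.774)(0.46) = 1.35604.
u = 1.234/1.35604 = 0.91, so the speed is 0.910c.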